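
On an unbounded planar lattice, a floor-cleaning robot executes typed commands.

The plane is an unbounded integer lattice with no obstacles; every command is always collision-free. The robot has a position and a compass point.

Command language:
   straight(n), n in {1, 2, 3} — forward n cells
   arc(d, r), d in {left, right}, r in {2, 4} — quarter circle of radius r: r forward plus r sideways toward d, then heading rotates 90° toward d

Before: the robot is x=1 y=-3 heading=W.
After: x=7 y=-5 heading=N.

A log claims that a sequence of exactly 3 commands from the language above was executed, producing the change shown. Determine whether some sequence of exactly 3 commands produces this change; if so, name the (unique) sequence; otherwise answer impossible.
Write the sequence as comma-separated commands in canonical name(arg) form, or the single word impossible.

arc(left, 2), arc(left, 4), arc(left, 4)

key: position moved to (7,-5) AND the heading swung to N — translation plus rotation needed
t0: x=1 y=-3 heading=W
[1] after arc(left, 2): x=-1 y=-5 heading=S
[2] after arc(left, 4): x=3 y=-9 heading=E
[3] after arc(left, 4): x=7 y=-5 heading=N
all 343 alternatives checked — unique.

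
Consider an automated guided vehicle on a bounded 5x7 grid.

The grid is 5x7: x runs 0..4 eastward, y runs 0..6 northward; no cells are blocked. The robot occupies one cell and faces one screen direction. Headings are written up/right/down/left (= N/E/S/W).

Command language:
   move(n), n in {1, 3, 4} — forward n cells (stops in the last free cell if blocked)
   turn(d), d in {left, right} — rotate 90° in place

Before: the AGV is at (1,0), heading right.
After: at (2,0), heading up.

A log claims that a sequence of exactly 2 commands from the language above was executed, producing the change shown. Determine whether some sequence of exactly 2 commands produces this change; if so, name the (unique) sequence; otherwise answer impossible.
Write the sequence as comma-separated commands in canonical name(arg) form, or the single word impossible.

move(1), turn(left)

key: cell and facing (now N) both changed — the 2 commands mix motion and turning
initial: at (1,0), heading right
1. move(1) → at (2,0), heading right
2. turn(left) → at (2,0), heading up
no other 2-command option fits: unique.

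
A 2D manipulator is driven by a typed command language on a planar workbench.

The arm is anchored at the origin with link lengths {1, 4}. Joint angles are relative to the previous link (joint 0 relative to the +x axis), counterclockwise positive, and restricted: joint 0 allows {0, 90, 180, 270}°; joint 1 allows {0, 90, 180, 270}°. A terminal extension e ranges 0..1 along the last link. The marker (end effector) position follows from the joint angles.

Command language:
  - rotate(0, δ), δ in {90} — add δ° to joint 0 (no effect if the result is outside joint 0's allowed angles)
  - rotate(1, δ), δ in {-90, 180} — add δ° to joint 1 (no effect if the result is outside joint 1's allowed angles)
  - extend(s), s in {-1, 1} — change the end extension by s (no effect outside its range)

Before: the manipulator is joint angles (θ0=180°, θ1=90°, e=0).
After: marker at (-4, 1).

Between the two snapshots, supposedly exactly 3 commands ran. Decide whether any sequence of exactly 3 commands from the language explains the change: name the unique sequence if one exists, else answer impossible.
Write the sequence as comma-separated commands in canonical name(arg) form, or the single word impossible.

rotate(0, 90), rotate(0, 90), rotate(0, 90)

t0: joint angles (θ0=180°, θ1=90°, e=0)
[1] after rotate(0, 90): joint angles (θ0=270°, θ1=90°, e=0)
[2] after rotate(0, 90): joint angles (θ0=0°, θ1=90°, e=0)
[3] after rotate(0, 90): joint angles (θ0=90°, θ1=90°, e=0)
no rival 3-sequence matches.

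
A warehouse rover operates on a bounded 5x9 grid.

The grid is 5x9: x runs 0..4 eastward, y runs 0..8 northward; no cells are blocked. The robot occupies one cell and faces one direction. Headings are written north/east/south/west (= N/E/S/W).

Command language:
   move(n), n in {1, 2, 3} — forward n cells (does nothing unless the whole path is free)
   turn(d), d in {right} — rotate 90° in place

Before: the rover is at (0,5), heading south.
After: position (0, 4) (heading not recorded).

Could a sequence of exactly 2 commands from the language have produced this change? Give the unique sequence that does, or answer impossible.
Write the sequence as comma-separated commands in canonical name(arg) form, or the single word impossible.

key: running turn(right) before move(1) would end elsewhere — order is forced
start: at (0,5), heading south
t=1 move(1) ⇒ at (0,4), heading south
t=2 turn(right) ⇒ at (0,4), heading west
no rival 2-sequence matches.

move(1), turn(right)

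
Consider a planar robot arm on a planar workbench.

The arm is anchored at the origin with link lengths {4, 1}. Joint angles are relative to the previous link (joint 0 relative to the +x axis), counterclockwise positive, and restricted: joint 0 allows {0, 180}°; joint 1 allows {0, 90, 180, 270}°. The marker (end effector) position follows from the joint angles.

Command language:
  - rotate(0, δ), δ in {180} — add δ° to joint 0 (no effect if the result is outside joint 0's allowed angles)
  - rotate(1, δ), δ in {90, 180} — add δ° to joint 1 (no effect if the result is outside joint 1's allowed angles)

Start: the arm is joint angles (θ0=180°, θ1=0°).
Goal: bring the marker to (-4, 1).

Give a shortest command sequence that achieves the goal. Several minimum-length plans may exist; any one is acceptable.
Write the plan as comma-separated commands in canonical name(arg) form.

rotate(1, 180), rotate(1, 90)

initial: joint angles (θ0=180°, θ1=0°)
t=1 rotate(1, 180) ⇒ joint angles (θ0=180°, θ1=180°)
t=2 rotate(1, 90) ⇒ joint angles (θ0=180°, θ1=270°)
shorter routes all fall short; 2 is best.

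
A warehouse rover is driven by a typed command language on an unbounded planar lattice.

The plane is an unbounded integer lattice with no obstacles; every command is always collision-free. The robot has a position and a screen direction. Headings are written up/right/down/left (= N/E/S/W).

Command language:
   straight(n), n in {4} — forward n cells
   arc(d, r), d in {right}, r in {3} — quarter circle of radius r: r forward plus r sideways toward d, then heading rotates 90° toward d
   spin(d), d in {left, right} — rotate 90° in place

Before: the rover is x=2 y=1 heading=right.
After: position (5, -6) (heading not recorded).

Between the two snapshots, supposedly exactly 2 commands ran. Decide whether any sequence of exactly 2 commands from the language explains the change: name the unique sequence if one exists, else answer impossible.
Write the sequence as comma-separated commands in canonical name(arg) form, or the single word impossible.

arc(right, 3), straight(4)

key: order matters: swapping arc(right, 3) and straight(4) lands elsewhere
from: x=2 y=1 heading=right
[1] after arc(right, 3): x=5 y=-2 heading=down
[2] after straight(4): x=5 y=-6 heading=down
uniquely the one of 16 2-step routes that fits.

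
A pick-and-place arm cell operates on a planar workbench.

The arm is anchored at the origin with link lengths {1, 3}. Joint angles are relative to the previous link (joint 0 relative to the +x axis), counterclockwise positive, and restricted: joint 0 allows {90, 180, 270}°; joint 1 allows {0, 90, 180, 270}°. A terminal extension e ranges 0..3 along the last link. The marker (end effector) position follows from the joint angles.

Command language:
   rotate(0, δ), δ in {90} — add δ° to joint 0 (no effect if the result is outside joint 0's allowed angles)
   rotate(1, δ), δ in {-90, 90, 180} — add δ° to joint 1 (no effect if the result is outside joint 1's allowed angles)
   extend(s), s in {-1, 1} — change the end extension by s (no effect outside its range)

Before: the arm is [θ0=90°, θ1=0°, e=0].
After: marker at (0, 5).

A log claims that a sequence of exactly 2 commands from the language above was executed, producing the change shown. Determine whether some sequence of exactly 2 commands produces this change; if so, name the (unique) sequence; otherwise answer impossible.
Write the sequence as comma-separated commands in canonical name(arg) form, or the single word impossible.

key: running extend(1) before extend(-1) would end elsewhere — order is forced
start: [θ0=90°, θ1=0°, e=0]
t=1 extend(-1) ⇒ [θ0=90°, θ1=0°, e=0]
t=2 extend(1) ⇒ [θ0=90°, θ1=0°, e=1]
all 36 alternatives checked — unique.

extend(-1), extend(1)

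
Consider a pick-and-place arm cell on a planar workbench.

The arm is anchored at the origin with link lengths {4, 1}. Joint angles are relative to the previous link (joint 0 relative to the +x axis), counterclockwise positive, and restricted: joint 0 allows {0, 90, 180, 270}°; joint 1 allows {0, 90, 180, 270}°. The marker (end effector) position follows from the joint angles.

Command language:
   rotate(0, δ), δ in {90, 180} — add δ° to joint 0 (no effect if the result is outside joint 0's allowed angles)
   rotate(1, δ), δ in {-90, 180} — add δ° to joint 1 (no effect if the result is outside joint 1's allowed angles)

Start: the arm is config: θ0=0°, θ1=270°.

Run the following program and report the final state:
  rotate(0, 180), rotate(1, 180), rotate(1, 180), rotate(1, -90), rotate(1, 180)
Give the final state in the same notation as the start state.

begin: config: θ0=0°, θ1=270°
[1] after rotate(0, 180): config: θ0=180°, θ1=270°
[2] after rotate(1, 180): config: θ0=180°, θ1=90°
[3] after rotate(1, 180): config: θ0=180°, θ1=270°
[4] after rotate(1, -90): config: θ0=180°, θ1=180°
[5] after rotate(1, 180): config: θ0=180°, θ1=0°

config: θ0=180°, θ1=0°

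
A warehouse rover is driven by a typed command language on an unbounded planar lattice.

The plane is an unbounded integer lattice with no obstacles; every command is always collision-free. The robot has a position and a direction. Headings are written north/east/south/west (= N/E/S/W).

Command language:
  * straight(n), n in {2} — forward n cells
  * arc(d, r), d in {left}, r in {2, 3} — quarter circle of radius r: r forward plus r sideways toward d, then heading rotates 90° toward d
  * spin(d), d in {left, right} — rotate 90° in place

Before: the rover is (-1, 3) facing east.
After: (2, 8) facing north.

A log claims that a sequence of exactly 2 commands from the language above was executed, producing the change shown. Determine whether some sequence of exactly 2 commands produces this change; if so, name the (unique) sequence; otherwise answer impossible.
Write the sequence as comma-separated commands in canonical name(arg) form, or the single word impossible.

arc(left, 3), straight(2)

key: cell and facing (now N) both changed — the 2 commands mix motion and turning
start: (-1, 3) facing east
[1] after arc(left, 3): (2, 6) facing north
[2] after straight(2): (2, 8) facing north
all 25 alternatives checked — unique.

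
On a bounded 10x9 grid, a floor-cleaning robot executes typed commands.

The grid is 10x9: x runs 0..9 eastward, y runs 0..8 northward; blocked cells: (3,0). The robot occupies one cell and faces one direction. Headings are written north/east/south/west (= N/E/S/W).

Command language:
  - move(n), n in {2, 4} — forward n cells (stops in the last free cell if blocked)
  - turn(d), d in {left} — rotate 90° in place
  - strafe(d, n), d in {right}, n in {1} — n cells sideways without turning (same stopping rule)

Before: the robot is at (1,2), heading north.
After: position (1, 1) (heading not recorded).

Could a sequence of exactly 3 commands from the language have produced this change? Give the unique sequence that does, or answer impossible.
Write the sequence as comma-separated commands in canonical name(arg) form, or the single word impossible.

no 3-step route produces this change.

impossible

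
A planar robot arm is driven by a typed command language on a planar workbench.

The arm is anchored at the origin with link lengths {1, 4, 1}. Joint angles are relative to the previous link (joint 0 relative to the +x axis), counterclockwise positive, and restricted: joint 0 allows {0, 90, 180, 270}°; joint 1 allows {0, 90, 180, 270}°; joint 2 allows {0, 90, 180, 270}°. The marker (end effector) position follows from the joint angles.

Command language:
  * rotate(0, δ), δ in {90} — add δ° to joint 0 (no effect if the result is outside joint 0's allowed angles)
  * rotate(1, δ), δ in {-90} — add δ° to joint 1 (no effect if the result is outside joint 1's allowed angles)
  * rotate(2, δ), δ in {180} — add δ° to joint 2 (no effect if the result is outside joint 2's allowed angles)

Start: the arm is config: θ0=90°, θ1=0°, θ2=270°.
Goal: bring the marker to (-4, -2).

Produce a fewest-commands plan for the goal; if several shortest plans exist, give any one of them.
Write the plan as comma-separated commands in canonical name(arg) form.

from: config: θ0=90°, θ1=0°, θ2=270°
t=1 rotate(1, -90) ⇒ config: θ0=90°, θ1=270°, θ2=270°
t=2 rotate(2, 180) ⇒ config: θ0=90°, θ1=270°, θ2=90°
t=3 rotate(0, 90) ⇒ config: θ0=180°, θ1=270°, θ2=90°
t=4 rotate(0, 90) ⇒ config: θ0=270°, θ1=270°, θ2=90°
minimal: 4 command(s), checked below 4.

rotate(1, -90), rotate(2, 180), rotate(0, 90), rotate(0, 90)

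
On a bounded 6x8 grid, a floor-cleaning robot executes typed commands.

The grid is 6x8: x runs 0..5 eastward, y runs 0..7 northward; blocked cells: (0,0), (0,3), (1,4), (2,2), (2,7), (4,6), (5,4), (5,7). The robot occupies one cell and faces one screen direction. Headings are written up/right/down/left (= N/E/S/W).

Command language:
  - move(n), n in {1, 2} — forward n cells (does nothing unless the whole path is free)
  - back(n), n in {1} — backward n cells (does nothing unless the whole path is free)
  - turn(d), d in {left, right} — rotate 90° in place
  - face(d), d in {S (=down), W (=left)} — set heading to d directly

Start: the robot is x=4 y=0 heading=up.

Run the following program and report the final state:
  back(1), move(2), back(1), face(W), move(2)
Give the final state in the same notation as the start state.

x=2 y=1 heading=left

from: x=4 y=0 heading=up
[1] after back(1): x=4 y=0 heading=up
[2] after move(2): x=4 y=2 heading=up
[3] after back(1): x=4 y=1 heading=up
[4] after face(W): x=4 y=1 heading=left
[5] after move(2): x=2 y=1 heading=left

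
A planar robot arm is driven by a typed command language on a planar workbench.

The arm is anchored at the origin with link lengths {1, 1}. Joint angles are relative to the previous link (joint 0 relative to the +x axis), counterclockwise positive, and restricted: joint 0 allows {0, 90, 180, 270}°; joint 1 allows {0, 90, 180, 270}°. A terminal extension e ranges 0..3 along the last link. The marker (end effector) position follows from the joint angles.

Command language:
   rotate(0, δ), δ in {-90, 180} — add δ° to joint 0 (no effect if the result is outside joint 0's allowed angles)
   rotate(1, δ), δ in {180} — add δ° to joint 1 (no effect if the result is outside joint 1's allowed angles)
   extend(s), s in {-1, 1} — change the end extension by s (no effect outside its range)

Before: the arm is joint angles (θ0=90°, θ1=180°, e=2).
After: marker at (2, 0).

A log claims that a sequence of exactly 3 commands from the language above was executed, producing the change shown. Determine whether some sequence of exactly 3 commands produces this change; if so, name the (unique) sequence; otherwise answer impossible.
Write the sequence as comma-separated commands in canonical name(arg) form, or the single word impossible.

rotate(0, -90), rotate(0, -90), rotate(0, -90)

t0: joint angles (θ0=90°, θ1=180°, e=2)
[1] after rotate(0, -90): joint angles (θ0=0°, θ1=180°, e=2)
[2] after rotate(0, -90): joint angles (θ0=270°, θ1=180°, e=2)
[3] after rotate(0, -90): joint angles (θ0=180°, θ1=180°, e=2)
no other 3-command option fits: unique.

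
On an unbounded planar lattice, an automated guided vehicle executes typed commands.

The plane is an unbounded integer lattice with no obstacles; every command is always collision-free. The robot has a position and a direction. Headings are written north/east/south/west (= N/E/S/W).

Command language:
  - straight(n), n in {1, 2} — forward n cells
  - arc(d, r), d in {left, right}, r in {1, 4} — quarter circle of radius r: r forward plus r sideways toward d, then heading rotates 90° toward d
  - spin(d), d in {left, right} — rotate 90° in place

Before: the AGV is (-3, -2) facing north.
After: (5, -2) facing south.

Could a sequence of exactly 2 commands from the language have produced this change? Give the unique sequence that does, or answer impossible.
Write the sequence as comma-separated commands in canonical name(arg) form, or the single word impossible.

arc(right, 4), arc(right, 4)

key: position moved to (5,-2) AND the heading swung to S — translation plus rotation needed
start: (-3, -2) facing north
[1] after arc(right, 4): (1, 2) facing east
[2] after arc(right, 4): (5, -2) facing south
no rival 2-sequence matches.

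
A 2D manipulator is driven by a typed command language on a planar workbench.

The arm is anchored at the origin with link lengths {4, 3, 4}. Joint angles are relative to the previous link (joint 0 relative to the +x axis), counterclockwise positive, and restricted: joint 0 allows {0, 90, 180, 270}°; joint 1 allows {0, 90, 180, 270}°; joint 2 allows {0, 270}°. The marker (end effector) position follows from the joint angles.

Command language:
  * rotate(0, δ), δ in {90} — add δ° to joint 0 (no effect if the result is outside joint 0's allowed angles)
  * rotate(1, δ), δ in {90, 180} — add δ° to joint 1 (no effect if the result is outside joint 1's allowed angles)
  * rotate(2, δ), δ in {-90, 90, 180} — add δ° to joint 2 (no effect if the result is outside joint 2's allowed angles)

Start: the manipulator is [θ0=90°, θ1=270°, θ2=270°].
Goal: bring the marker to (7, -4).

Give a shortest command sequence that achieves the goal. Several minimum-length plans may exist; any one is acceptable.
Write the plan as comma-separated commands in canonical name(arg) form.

begin: [θ0=90°, θ1=270°, θ2=270°]
step 1 (rotate(0, 90)): [θ0=180°, θ1=270°, θ2=270°]
step 2 (rotate(0, 90)): [θ0=270°, θ1=270°, θ2=270°]
step 3 (rotate(0, 90)): [θ0=0°, θ1=270°, θ2=270°]
step 4 (rotate(1, 90)): [θ0=0°, θ1=0°, θ2=270°]
minimal: 4 command(s), checked below 4.

rotate(0, 90), rotate(0, 90), rotate(0, 90), rotate(1, 90)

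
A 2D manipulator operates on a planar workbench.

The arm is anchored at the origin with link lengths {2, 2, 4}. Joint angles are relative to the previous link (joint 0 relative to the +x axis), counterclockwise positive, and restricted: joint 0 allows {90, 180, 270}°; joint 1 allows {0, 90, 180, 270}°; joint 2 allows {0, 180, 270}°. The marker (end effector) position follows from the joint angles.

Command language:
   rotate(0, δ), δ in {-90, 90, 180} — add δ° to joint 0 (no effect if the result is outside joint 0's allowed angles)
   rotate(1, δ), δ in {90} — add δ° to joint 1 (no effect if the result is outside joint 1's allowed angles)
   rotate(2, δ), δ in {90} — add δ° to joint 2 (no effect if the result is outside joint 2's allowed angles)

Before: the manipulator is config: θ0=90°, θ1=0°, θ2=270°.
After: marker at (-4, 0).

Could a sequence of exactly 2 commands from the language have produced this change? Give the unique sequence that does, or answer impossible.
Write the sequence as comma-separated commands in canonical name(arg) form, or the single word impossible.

begin: config: θ0=90°, θ1=0°, θ2=270°
t=1 rotate(1, 90) ⇒ config: θ0=90°, θ1=90°, θ2=270°
t=2 rotate(1, 90) ⇒ config: θ0=90°, θ1=180°, θ2=270°
all 25 alternatives checked — unique.

rotate(1, 90), rotate(1, 90)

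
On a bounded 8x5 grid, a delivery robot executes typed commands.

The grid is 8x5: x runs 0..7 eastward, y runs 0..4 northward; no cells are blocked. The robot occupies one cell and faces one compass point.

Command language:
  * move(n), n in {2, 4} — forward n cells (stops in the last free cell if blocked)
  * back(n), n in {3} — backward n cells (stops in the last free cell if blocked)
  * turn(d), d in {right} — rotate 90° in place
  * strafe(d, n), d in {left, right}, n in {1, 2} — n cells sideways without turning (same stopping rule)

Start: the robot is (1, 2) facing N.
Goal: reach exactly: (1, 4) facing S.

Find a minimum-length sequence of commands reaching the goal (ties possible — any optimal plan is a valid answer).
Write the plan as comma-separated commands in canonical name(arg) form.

move(2), turn(right), turn(right)

from: (1, 2) facing N
1. move(2) → (1, 4) facing N
2. turn(right) → (1, 4) facing E
3. turn(right) → (1, 4) facing S
minimal: 3 command(s), checked below 3.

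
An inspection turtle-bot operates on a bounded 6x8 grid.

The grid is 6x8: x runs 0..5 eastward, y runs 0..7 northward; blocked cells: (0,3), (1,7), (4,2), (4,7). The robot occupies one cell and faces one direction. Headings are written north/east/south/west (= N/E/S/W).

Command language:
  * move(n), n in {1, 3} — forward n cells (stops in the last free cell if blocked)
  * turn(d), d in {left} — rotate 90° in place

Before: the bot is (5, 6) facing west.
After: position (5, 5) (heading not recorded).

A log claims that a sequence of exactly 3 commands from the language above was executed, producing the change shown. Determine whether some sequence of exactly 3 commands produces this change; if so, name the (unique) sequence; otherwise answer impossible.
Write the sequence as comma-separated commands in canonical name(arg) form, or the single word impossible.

turn(left), move(1), turn(left)

begin: (5, 6) facing west
[1] after turn(left): (5, 6) facing south
[2] after move(1): (5, 5) facing south
[3] after turn(left): (5, 5) facing east
no rival 3-sequence matches.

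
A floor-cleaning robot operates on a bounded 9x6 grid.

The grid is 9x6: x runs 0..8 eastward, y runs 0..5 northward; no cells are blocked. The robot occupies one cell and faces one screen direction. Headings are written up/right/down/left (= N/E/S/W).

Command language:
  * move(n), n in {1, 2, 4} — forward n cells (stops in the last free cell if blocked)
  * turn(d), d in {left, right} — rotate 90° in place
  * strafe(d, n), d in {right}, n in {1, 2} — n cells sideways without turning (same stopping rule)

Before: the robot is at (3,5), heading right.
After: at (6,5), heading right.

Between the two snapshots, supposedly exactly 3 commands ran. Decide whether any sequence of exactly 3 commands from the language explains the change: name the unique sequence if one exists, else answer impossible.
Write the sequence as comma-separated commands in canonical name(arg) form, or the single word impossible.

key: heading stays E — no command in the sequence turns
begin: at (3,5), heading right
1. move(1) → at (4,5), heading right
2. move(1) → at (5,5), heading right
3. move(1) → at (6,5), heading right
no other 3-command option fits: unique.

move(1), move(1), move(1)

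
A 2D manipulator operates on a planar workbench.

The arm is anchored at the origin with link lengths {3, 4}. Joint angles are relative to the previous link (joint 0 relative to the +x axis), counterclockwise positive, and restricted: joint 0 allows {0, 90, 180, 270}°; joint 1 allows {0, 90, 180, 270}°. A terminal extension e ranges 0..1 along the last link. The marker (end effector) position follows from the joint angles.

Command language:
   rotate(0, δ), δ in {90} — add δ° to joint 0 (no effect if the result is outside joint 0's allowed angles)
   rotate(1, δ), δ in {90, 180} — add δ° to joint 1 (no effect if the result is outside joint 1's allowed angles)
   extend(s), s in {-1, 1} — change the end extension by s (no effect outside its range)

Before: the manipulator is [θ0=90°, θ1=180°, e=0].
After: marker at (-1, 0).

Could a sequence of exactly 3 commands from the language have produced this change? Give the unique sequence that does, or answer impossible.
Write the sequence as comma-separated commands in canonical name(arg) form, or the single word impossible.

rotate(0, 90), rotate(0, 90), rotate(0, 90)

initial: [θ0=90°, θ1=180°, e=0]
1. rotate(0, 90) → [θ0=180°, θ1=180°, e=0]
2. rotate(0, 90) → [θ0=270°, θ1=180°, e=0]
3. rotate(0, 90) → [θ0=0°, θ1=180°, e=0]
no other 3-command option fits: unique.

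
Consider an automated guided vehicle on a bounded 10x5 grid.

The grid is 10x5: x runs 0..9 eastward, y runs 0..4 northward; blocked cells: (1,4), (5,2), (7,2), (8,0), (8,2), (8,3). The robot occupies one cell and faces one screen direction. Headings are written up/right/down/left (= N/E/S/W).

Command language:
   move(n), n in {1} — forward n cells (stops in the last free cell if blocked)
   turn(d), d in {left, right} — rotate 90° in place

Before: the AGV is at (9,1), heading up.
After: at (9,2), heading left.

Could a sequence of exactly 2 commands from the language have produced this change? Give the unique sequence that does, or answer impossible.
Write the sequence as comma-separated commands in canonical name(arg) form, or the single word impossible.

move(1), turn(left)

key: cell and facing (now W) both changed — the 2 commands mix motion and turning
start: at (9,1), heading up
[1] after move(1): at (9,2), heading up
[2] after turn(left): at (9,2), heading left
all 9 alternatives checked — unique.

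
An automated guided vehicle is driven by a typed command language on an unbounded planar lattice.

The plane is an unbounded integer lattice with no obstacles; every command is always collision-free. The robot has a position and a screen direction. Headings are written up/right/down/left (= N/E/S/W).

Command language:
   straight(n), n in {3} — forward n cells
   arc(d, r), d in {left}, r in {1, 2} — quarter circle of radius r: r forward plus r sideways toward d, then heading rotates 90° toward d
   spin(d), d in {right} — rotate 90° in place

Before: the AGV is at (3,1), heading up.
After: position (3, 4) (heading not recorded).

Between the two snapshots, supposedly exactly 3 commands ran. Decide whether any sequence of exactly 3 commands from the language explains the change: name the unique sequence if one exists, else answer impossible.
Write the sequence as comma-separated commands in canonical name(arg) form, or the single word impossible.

key: running spin(right) before straight(3) would end elsewhere — order is forced
t0: at (3,1), heading up
[1] after straight(3): at (3,4), heading up
[2] after spin(right): at (3,4), heading right
[3] after spin(right): at (3,4), heading down
no other 3-command option fits: unique.

straight(3), spin(right), spin(right)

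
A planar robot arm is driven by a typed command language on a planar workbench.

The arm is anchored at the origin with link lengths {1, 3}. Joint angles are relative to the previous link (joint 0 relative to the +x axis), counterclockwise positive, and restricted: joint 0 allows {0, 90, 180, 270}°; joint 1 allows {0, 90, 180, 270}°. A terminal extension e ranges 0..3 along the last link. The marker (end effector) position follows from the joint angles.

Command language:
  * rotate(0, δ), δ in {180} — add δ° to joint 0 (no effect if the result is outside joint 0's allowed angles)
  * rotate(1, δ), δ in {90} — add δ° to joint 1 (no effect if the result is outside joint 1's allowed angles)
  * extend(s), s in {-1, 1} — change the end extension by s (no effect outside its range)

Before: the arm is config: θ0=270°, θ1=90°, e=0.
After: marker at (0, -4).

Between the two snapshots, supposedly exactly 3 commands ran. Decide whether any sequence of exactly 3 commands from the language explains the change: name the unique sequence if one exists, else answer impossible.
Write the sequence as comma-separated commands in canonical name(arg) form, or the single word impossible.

rotate(1, 90), rotate(1, 90), rotate(1, 90)

start: config: θ0=270°, θ1=90°, e=0
[1] after rotate(1, 90): config: θ0=270°, θ1=180°, e=0
[2] after rotate(1, 90): config: θ0=270°, θ1=270°, e=0
[3] after rotate(1, 90): config: θ0=270°, θ1=0°, e=0
all 64 alternatives checked — unique.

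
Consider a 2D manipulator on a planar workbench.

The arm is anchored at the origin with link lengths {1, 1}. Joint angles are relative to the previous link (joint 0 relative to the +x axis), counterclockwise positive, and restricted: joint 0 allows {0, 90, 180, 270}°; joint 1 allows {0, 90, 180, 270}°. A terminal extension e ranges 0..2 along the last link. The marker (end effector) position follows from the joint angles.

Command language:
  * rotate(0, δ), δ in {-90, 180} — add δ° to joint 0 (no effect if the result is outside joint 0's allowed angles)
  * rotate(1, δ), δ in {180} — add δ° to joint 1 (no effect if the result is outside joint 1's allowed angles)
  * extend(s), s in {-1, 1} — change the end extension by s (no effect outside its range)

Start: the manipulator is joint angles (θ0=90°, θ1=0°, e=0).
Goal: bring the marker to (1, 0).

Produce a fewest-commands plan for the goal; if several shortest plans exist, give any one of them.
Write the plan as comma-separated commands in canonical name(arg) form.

initial: joint angles (θ0=90°, θ1=0°, e=0)
[1] after rotate(0, -90): joint angles (θ0=0°, θ1=0°, e=0)
[2] after rotate(1, 180): joint angles (θ0=0°, θ1=180°, e=0)
[3] after rotate(0, 180): joint angles (θ0=180°, θ1=180°, e=0)
[4] after extend(1): joint angles (θ0=180°, θ1=180°, e=1)
minimal: 4 command(s), checked below 4.

rotate(0, -90), rotate(1, 180), rotate(0, 180), extend(1)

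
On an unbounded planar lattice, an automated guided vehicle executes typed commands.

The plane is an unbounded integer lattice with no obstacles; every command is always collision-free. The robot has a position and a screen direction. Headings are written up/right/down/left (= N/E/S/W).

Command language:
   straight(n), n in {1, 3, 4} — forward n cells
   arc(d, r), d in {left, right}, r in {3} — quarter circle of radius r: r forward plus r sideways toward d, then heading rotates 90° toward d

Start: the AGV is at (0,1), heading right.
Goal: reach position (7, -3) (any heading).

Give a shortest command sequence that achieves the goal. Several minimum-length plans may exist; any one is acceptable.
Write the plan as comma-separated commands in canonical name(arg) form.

begin: at (0,1), heading right
1. straight(4) → at (4,1), heading right
2. arc(right, 3) → at (7,-2), heading down
3. straight(1) → at (7,-3), heading down
minimal: 3 command(s), checked below 3.

straight(4), arc(right, 3), straight(1)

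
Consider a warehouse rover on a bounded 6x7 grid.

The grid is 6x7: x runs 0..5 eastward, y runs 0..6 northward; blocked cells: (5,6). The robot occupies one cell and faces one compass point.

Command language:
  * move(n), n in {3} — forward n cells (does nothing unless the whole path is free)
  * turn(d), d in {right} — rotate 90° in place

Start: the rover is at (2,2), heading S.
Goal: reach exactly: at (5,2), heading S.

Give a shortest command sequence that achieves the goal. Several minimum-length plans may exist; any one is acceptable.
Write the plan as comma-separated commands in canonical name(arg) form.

start: at (2,2), heading S
step 1 (turn(right)): at (2,2), heading W
step 2 (turn(right)): at (2,2), heading N
step 3 (turn(right)): at (2,2), heading E
step 4 (move(3)): at (5,2), heading E
step 5 (turn(right)): at (5,2), heading S
minimal: 5 command(s), checked below 5.

turn(right), turn(right), turn(right), move(3), turn(right)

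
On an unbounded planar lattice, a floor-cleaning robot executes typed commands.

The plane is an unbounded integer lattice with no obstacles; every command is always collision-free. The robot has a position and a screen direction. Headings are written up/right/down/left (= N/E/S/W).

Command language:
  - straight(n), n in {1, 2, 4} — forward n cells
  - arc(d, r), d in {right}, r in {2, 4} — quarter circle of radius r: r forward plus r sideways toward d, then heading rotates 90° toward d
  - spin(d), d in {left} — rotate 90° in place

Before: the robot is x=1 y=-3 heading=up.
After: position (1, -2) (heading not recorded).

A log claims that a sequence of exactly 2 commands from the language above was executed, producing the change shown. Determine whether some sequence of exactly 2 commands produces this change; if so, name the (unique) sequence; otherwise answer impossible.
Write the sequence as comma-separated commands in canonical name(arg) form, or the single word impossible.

key: order matters: swapping straight(1) and spin(left) lands elsewhere
initial: x=1 y=-3 heading=up
t=1 straight(1) ⇒ x=1 y=-2 heading=up
t=2 spin(left) ⇒ x=1 y=-2 heading=left
all 36 alternatives checked — unique.

straight(1), spin(left)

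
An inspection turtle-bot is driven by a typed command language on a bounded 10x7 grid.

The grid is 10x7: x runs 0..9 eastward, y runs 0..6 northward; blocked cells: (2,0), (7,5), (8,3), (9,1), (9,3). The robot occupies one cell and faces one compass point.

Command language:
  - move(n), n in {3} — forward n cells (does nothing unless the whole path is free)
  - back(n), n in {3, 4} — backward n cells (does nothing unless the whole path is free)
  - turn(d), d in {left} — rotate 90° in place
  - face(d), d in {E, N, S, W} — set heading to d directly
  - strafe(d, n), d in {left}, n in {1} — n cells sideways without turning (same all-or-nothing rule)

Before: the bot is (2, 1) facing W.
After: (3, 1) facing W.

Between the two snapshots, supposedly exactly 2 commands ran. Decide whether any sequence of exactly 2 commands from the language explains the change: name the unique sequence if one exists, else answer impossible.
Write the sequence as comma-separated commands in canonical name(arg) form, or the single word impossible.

back(4), move(3)

key: order matters: swapping back(4) and move(3) lands elsewhere
start: (2, 1) facing W
step 1 (back(4)): (6, 1) facing W
step 2 (move(3)): (3, 1) facing W
no rival 2-sequence matches.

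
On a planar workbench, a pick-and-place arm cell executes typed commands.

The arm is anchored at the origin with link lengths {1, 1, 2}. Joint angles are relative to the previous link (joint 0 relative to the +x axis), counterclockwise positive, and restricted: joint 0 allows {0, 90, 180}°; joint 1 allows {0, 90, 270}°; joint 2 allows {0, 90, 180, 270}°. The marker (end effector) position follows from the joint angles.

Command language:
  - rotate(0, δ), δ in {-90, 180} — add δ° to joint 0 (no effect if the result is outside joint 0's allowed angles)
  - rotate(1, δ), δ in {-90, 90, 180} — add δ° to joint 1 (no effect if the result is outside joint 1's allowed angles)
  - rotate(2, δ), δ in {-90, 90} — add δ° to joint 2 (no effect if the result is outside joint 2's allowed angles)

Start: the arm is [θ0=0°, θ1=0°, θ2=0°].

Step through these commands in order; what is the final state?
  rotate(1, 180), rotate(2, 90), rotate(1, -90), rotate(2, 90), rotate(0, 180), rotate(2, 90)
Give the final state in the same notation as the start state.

start: [θ0=0°, θ1=0°, θ2=0°]
step 1 (rotate(1, 180)): [θ0=0°, θ1=0°, θ2=0°]
step 2 (rotate(2, 90)): [θ0=0°, θ1=0°, θ2=90°]
step 3 (rotate(1, -90)): [θ0=0°, θ1=270°, θ2=90°]
step 4 (rotate(2, 90)): [θ0=0°, θ1=270°, θ2=180°]
step 5 (rotate(0, 180)): [θ0=180°, θ1=270°, θ2=180°]
step 6 (rotate(2, 90)): [θ0=180°, θ1=270°, θ2=270°]

[θ0=180°, θ1=270°, θ2=270°]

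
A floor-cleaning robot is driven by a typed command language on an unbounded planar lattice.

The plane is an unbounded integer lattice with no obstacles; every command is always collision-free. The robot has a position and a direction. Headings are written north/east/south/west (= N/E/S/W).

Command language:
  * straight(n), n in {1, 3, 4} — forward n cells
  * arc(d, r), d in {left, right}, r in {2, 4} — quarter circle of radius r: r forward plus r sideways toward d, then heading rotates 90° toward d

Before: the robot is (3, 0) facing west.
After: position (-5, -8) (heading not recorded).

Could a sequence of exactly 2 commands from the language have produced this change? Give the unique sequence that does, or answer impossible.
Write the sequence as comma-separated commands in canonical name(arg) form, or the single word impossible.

key: order matters: swapping arc(left, 4) and arc(right, 4) lands elsewhere
from: (3, 0) facing west
1. arc(left, 4) → (-1, -4) facing south
2. arc(right, 4) → (-5, -8) facing west
all 49 alternatives checked — unique.

arc(left, 4), arc(right, 4)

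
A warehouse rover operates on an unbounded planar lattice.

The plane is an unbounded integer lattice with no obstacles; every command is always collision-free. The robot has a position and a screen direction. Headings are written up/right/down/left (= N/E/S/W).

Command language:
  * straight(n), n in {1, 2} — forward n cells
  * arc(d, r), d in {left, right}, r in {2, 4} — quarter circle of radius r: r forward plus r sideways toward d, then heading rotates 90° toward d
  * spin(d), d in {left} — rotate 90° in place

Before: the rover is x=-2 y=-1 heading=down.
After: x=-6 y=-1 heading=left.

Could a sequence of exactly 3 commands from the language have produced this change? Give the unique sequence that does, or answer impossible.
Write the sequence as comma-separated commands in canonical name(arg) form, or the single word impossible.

key: order matters: swapping arc(right, 2) and spin(left) lands elsewhere
t0: x=-2 y=-1 heading=down
t=1 arc(right, 2) ⇒ x=-4 y=-3 heading=left
t=2 arc(right, 2) ⇒ x=-6 y=-1 heading=up
t=3 spin(left) ⇒ x=-6 y=-1 heading=left
all 343 alternatives checked — unique.

arc(right, 2), arc(right, 2), spin(left)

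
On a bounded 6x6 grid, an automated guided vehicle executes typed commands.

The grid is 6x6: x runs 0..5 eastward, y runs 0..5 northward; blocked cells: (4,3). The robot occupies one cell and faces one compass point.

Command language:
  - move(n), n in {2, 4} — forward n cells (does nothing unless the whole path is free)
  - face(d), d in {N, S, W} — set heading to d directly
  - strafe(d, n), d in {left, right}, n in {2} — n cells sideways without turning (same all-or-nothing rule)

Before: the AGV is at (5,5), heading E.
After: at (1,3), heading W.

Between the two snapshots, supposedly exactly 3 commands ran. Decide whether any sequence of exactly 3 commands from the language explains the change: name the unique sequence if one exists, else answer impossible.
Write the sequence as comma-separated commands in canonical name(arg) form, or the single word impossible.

face(W), move(4), strafe(left, 2)

key: position moved to (1,3) AND the heading swung to W — translation plus rotation needed
start: at (5,5), heading E
t=1 face(W) ⇒ at (5,5), heading W
t=2 move(4) ⇒ at (1,5), heading W
t=3 strafe(left, 2) ⇒ at (1,3), heading W
all 343 alternatives checked — unique.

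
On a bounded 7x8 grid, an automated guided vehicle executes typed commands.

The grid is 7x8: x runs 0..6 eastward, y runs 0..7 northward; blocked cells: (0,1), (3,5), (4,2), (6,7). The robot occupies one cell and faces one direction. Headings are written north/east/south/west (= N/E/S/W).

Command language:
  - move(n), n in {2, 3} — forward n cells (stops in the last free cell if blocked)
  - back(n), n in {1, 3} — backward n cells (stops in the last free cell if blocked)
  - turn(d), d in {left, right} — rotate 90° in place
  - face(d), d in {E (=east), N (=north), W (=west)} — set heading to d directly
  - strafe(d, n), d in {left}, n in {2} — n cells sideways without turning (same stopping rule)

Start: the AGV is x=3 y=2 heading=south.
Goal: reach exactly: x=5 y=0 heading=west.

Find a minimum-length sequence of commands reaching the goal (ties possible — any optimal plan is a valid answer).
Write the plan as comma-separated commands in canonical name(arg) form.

from: x=3 y=2 heading=south
step 1 (move(3)): x=3 y=0 heading=south
step 2 (strafe(left, 2)): x=5 y=0 heading=south
step 3 (turn(right)): x=5 y=0 heading=west
minimal: 3 command(s), checked below 3.

move(3), strafe(left, 2), turn(right)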